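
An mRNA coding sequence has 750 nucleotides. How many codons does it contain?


codons = nucleotides / 3
codons = 750 / 3 = 250

250


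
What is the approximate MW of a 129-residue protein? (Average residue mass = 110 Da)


MW = n_residues * 110 Da
MW = 129 * 110
MW = 14190 Da

14190 Da


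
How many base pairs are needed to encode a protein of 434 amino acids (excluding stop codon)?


Each amino acid = 1 codon = 3 bp
bp = 434 * 3 = 1302 bp

1302 bp


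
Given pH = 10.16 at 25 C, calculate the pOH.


pOH = 14 - pH
pOH = 14 - 10.16
pOH = 3.84

3.84


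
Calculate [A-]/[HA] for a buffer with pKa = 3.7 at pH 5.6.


[A-]/[HA] = 10^(pH - pKa)
= 10^(5.6 - 3.7)
= 79.4328

79.4328


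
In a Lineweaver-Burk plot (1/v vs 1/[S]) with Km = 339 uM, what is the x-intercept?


x-intercept = -1/Km
= -1/339
= -0.0029 1/uM

-0.0029 1/uM


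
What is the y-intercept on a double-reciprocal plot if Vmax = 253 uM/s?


y-intercept = 1/Vmax
= 1/253
= 0.004 s/uM

0.004 s/uM


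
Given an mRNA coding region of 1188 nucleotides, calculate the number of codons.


codons = nucleotides / 3
codons = 1188 / 3 = 396

396


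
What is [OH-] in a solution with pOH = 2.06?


[OH-] = 10^(-pOH)
[OH-] = 10^(-2.06)
[OH-] = 0.0087 M

0.0087 M


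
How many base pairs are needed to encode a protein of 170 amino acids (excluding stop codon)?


Each amino acid = 1 codon = 3 bp
bp = 170 * 3 = 510 bp

510 bp


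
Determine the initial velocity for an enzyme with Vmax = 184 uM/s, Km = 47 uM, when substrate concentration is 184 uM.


v = Vmax * [S] / (Km + [S])
v = 184 * 184 / (47 + 184)
v = 146.5628 uM/s

146.5628 uM/s


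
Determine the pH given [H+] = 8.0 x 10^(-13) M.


pH = -log10([H+])
pH = -log10(8.0 x 10^(-13))
pH = 12.0969

12.0969


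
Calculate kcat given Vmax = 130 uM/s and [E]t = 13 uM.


kcat = Vmax / [E]t
kcat = 130 / 13
kcat = 10.0 s^-1

10.0 s^-1


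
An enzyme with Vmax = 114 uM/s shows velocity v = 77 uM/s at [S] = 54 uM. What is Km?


Km = [S] * (Vmax - v) / v
Km = 54 * (114 - 77) / 77
Km = 25.9481 uM

25.9481 uM


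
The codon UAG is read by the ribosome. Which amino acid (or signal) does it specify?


Standard genetic code lookup.
Codon UAG -> Stop

Stop


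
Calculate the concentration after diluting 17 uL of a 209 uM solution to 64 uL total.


C2 = C1 * V1 / V2
C2 = 209 * 17 / 64
C2 = 55.5156 uM

55.5156 uM


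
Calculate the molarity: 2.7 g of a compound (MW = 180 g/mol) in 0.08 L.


C = (mass / MW) / volume
C = (2.7 / 180) / 0.08
C = 0.1875 M

0.1875 M


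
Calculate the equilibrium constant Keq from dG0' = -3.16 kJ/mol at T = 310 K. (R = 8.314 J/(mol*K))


Keq = exp(-dG0 * 1000 / (R * T))
Keq = exp(-(-3.16) * 1000 / (8.314 * 310))
Keq = 3.4078

3.4078


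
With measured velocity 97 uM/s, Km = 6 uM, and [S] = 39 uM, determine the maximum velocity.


Vmax = v * (Km + [S]) / [S]
Vmax = 97 * (6 + 39) / 39
Vmax = 111.9231 uM/s

111.9231 uM/s


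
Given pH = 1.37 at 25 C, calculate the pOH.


pOH = 14 - pH
pOH = 14 - 1.37
pOH = 12.63

12.63


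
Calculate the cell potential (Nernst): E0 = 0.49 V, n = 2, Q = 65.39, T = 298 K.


E = E0 - (RT/nF) * ln(Q)
E = 0.49 - (8.314 * 298 / (2 * 96485)) * ln(65.39)
E = 0.4363 V

0.4363 V


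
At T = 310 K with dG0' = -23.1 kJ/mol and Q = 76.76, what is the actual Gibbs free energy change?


dG = dG0' + RT * ln(Q) / 1000
dG = -23.1 + 8.314 * 310 * ln(76.76) / 1000
dG = -11.9126 kJ/mol

-11.9126 kJ/mol


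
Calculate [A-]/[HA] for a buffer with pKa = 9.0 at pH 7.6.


[A-]/[HA] = 10^(pH - pKa)
= 10^(7.6 - 9.0)
= 0.0398

0.0398


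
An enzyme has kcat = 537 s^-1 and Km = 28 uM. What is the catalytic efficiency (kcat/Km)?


Catalytic efficiency = kcat / Km
= 537 / 28
= 19.1786 uM^-1*s^-1

19.1786 uM^-1*s^-1


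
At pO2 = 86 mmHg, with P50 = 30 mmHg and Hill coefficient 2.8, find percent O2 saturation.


Y = pO2^n / (P50^n + pO2^n)
Y = 86^2.8 / (30^2.8 + 86^2.8)
Y = 95.02%

95.02%


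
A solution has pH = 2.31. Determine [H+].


[H+] = 10^(-pH)
[H+] = 10^(-2.31)
[H+] = 0.0049 M

0.0049 M


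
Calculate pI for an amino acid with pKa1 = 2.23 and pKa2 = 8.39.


pI = (pKa1 + pKa2) / 2
pI = (2.23 + 8.39) / 2
pI = 5.31

5.31


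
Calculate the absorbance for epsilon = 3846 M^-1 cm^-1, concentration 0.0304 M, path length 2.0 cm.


A = epsilon * c * l
A = 3846 * 0.0304 * 2.0
A = 233.8368

233.8368


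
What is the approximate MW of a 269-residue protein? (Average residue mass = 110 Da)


MW = n_residues * 110 Da
MW = 269 * 110
MW = 29590 Da

29590 Da


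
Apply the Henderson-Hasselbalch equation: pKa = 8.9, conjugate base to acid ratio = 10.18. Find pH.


pH = pKa + log10([A-]/[HA])
pH = 8.9 + log10(10.18)
pH = 9.9077

9.9077


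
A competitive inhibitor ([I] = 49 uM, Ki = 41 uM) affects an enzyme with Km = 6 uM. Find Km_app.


Km_app = Km * (1 + [I]/Ki)
Km_app = 6 * (1 + 49/41)
Km_app = 13.1707 uM

13.1707 uM


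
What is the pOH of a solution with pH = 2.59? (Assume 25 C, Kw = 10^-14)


pOH = 14 - pH
pOH = 14 - 2.59
pOH = 11.41

11.41


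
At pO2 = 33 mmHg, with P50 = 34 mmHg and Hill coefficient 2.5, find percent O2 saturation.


Y = pO2^n / (P50^n + pO2^n)
Y = 33^2.5 / (34^2.5 + 33^2.5)
Y = 48.14%

48.14%


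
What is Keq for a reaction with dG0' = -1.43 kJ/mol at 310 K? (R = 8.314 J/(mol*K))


Keq = exp(-dG0 * 1000 / (R * T))
Keq = exp(-(-1.43) * 1000 / (8.314 * 310))
Keq = 1.7417

1.7417


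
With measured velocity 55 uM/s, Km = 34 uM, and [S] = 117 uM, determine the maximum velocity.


Vmax = v * (Km + [S]) / [S]
Vmax = 55 * (34 + 117) / 117
Vmax = 70.9829 uM/s

70.9829 uM/s


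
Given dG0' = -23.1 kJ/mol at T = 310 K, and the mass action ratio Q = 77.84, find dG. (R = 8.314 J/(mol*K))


dG = dG0' + RT * ln(Q) / 1000
dG = -23.1 + 8.314 * 310 * ln(77.84) / 1000
dG = -11.8766 kJ/mol

-11.8766 kJ/mol


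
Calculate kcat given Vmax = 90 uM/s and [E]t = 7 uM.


kcat = Vmax / [E]t
kcat = 90 / 7
kcat = 12.8571 s^-1

12.8571 s^-1


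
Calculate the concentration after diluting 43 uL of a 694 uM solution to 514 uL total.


C2 = C1 * V1 / V2
C2 = 694 * 43 / 514
C2 = 58.0584 uM

58.0584 uM


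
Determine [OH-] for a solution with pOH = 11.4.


[OH-] = 10^(-pOH)
[OH-] = 10^(-11.4)
[OH-] = 3.981e-12 M

3.981e-12 M


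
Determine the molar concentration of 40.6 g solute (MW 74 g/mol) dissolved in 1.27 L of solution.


C = (mass / MW) / volume
C = (40.6 / 74) / 1.27
C = 0.432 M

0.432 M


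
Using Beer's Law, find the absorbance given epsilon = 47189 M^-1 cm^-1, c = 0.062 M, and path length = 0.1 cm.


A = epsilon * c * l
A = 47189 * 0.062 * 0.1
A = 292.5718

292.5718


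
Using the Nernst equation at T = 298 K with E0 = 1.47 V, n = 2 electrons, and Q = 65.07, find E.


E = E0 - (RT/nF) * ln(Q)
E = 1.47 - (8.314 * 298 / (2 * 96485)) * ln(65.07)
E = 1.4164 V

1.4164 V


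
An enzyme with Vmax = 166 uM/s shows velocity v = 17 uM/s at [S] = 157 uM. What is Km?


Km = [S] * (Vmax - v) / v
Km = 157 * (166 - 17) / 17
Km = 1376.0588 uM

1376.0588 uM


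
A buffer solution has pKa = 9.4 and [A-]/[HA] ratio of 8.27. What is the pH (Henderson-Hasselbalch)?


pH = pKa + log10([A-]/[HA])
pH = 9.4 + log10(8.27)
pH = 10.3175

10.3175


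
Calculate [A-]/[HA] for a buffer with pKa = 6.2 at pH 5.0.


[A-]/[HA] = 10^(pH - pKa)
= 10^(5.0 - 6.2)
= 0.0631

0.0631


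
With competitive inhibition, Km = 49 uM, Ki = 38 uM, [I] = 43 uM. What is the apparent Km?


Km_app = Km * (1 + [I]/Ki)
Km_app = 49 * (1 + 43/38)
Km_app = 104.4474 uM

104.4474 uM


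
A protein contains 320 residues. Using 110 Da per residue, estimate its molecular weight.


MW = n_residues * 110 Da
MW = 320 * 110
MW = 35200 Da

35200 Da


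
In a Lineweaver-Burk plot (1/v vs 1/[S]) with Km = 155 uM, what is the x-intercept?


x-intercept = -1/Km
= -1/155
= -0.0065 1/uM

-0.0065 1/uM


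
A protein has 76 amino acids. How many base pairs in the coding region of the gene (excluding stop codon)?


Each amino acid = 1 codon = 3 bp
bp = 76 * 3 = 228 bp

228 bp


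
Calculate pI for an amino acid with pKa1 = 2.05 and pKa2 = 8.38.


pI = (pKa1 + pKa2) / 2
pI = (2.05 + 8.38) / 2
pI = 5.215

5.215


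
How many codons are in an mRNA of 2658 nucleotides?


codons = nucleotides / 3
codons = 2658 / 3 = 886

886


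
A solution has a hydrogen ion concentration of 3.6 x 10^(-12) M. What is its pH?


pH = -log10([H+])
pH = -log10(3.6 x 10^(-12))
pH = 11.4437

11.4437


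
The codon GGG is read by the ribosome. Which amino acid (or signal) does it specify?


Standard genetic code lookup.
Codon GGG -> Gly

Gly


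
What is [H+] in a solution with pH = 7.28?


[H+] = 10^(-pH)
[H+] = 10^(-7.28)
[H+] = 5.248e-08 M

5.248e-08 M


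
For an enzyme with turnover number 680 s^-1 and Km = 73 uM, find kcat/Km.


Catalytic efficiency = kcat / Km
= 680 / 73
= 9.3151 uM^-1*s^-1

9.3151 uM^-1*s^-1


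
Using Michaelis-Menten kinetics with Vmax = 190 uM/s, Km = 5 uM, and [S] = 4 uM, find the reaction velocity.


v = Vmax * [S] / (Km + [S])
v = 190 * 4 / (5 + 4)
v = 84.4444 uM/s

84.4444 uM/s


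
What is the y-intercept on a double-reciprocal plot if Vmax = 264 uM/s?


y-intercept = 1/Vmax
= 1/264
= 0.0038 s/uM

0.0038 s/uM


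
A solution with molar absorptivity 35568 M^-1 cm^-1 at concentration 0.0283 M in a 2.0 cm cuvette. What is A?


A = epsilon * c * l
A = 35568 * 0.0283 * 2.0
A = 2013.1488

2013.1488


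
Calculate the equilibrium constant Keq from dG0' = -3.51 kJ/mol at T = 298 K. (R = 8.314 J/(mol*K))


Keq = exp(-dG0 * 1000 / (R * T))
Keq = exp(-(-3.51) * 1000 / (8.314 * 298))
Keq = 4.1235

4.1235


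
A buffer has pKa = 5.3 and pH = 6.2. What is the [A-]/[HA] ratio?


[A-]/[HA] = 10^(pH - pKa)
= 10^(6.2 - 5.3)
= 7.9433

7.9433


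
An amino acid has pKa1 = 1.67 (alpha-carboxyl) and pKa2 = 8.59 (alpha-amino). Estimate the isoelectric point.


pI = (pKa1 + pKa2) / 2
pI = (1.67 + 8.59) / 2
pI = 5.13

5.13


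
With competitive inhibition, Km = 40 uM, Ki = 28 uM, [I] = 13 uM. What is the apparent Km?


Km_app = Km * (1 + [I]/Ki)
Km_app = 40 * (1 + 13/28)
Km_app = 58.5714 uM

58.5714 uM


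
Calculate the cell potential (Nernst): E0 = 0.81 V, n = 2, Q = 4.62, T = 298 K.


E = E0 - (RT/nF) * ln(Q)
E = 0.81 - (8.314 * 298 / (2 * 96485)) * ln(4.62)
E = 0.7904 V

0.7904 V


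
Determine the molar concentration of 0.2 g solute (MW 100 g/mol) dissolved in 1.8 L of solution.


C = (mass / MW) / volume
C = (0.2 / 100) / 1.8
C = 0.0011 M

0.0011 M


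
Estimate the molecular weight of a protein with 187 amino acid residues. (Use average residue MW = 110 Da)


MW = n_residues * 110 Da
MW = 187 * 110
MW = 20570 Da

20570 Da


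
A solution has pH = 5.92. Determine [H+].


[H+] = 10^(-pH)
[H+] = 10^(-5.92)
[H+] = 1.202e-06 M

1.202e-06 M


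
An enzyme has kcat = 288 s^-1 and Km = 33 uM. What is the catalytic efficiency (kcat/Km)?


Catalytic efficiency = kcat / Km
= 288 / 33
= 8.7273 uM^-1*s^-1

8.7273 uM^-1*s^-1


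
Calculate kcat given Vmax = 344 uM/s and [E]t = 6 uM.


kcat = Vmax / [E]t
kcat = 344 / 6
kcat = 57.3333 s^-1

57.3333 s^-1


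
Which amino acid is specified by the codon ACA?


Standard genetic code lookup.
Codon ACA -> Thr

Thr


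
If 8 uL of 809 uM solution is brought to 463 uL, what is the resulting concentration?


C2 = C1 * V1 / V2
C2 = 809 * 8 / 463
C2 = 13.9784 uM

13.9784 uM


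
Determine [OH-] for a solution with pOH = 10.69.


[OH-] = 10^(-pOH)
[OH-] = 10^(-10.69)
[OH-] = 2.042e-11 M

2.042e-11 M


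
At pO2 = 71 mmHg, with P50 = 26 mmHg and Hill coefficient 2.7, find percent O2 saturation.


Y = pO2^n / (P50^n + pO2^n)
Y = 71^2.7 / (26^2.7 + 71^2.7)
Y = 93.78%

93.78%


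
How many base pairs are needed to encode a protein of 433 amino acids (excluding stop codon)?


Each amino acid = 1 codon = 3 bp
bp = 433 * 3 = 1299 bp

1299 bp


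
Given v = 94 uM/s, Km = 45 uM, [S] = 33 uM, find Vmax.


Vmax = v * (Km + [S]) / [S]
Vmax = 94 * (45 + 33) / 33
Vmax = 222.1818 uM/s

222.1818 uM/s


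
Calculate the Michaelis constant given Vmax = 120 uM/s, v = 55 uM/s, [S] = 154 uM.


Km = [S] * (Vmax - v) / v
Km = 154 * (120 - 55) / 55
Km = 182.0 uM

182.0 uM


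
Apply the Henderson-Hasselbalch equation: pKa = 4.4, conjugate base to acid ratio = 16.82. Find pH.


pH = pKa + log10([A-]/[HA])
pH = 4.4 + log10(16.82)
pH = 5.6258

5.6258


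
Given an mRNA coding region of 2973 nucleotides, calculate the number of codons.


codons = nucleotides / 3
codons = 2973 / 3 = 991

991


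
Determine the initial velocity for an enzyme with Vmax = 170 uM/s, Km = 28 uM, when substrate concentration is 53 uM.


v = Vmax * [S] / (Km + [S])
v = 170 * 53 / (28 + 53)
v = 111.2346 uM/s

111.2346 uM/s


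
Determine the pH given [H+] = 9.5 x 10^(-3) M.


pH = -log10([H+])
pH = -log10(9.5 x 10^(-3))
pH = 2.0223

2.0223


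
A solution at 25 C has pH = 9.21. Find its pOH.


pOH = 14 - pH
pOH = 14 - 9.21
pOH = 4.79

4.79


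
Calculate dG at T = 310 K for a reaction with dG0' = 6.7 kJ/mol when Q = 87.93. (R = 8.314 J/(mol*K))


dG = dG0' + RT * ln(Q) / 1000
dG = 6.7 + 8.314 * 310 * ln(87.93) / 1000
dG = 18.2376 kJ/mol

18.2376 kJ/mol


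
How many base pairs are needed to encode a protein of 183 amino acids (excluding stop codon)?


Each amino acid = 1 codon = 3 bp
bp = 183 * 3 = 549 bp

549 bp


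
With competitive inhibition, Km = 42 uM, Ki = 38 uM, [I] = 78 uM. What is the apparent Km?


Km_app = Km * (1 + [I]/Ki)
Km_app = 42 * (1 + 78/38)
Km_app = 128.2105 uM

128.2105 uM


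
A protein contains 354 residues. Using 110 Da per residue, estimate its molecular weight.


MW = n_residues * 110 Da
MW = 354 * 110
MW = 38940 Da

38940 Da


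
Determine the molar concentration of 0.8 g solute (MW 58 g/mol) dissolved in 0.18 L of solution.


C = (mass / MW) / volume
C = (0.8 / 58) / 0.18
C = 0.0766 M

0.0766 M


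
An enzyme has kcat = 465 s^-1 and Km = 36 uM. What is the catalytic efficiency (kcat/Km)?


Catalytic efficiency = kcat / Km
= 465 / 36
= 12.9167 uM^-1*s^-1

12.9167 uM^-1*s^-1


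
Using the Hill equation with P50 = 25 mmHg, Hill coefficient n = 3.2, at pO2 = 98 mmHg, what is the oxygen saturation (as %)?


Y = pO2^n / (P50^n + pO2^n)
Y = 98^3.2 / (25^3.2 + 98^3.2)
Y = 98.75%

98.75%


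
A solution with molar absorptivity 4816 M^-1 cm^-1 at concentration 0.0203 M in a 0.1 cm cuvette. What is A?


A = epsilon * c * l
A = 4816 * 0.0203 * 0.1
A = 9.7765

9.7765


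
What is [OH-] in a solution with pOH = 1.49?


[OH-] = 10^(-pOH)
[OH-] = 10^(-1.49)
[OH-] = 0.0324 M

0.0324 M


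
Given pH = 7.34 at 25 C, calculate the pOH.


pOH = 14 - pH
pOH = 14 - 7.34
pOH = 6.66

6.66


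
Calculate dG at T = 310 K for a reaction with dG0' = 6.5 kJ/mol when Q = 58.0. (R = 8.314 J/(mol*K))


dG = dG0' + RT * ln(Q) / 1000
dG = 6.5 + 8.314 * 310 * ln(58.0) / 1000
dG = 16.9651 kJ/mol

16.9651 kJ/mol


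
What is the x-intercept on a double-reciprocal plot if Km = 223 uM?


x-intercept = -1/Km
= -1/223
= -0.0045 1/uM

-0.0045 1/uM


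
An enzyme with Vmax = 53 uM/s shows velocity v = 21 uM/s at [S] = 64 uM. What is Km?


Km = [S] * (Vmax - v) / v
Km = 64 * (53 - 21) / 21
Km = 97.5238 uM

97.5238 uM


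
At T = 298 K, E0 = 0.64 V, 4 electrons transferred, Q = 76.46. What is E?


E = E0 - (RT/nF) * ln(Q)
E = 0.64 - (8.314 * 298 / (4 * 96485)) * ln(76.46)
E = 0.6122 V

0.6122 V


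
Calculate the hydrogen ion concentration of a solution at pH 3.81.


[H+] = 10^(-pH)
[H+] = 10^(-3.81)
[H+] = 1.549e-04 M

1.549e-04 M


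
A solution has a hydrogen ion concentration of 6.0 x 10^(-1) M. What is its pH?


pH = -log10([H+])
pH = -log10(6.0 x 10^(-1))
pH = 0.2218

0.2218


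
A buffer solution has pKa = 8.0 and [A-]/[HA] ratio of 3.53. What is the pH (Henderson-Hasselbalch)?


pH = pKa + log10([A-]/[HA])
pH = 8.0 + log10(3.53)
pH = 8.5478

8.5478


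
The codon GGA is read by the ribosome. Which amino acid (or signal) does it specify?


Standard genetic code lookup.
Codon GGA -> Gly

Gly


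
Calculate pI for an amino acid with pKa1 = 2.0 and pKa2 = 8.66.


pI = (pKa1 + pKa2) / 2
pI = (2.0 + 8.66) / 2
pI = 5.33

5.33


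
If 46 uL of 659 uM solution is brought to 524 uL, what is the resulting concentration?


C2 = C1 * V1 / V2
C2 = 659 * 46 / 524
C2 = 57.8511 uM

57.8511 uM


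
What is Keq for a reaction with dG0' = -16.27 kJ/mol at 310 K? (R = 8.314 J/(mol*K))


Keq = exp(-dG0 * 1000 / (R * T))
Keq = exp(-(-16.27) * 1000 / (8.314 * 310))
Keq = 551.5376

551.5376


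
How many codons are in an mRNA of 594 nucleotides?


codons = nucleotides / 3
codons = 594 / 3 = 198

198


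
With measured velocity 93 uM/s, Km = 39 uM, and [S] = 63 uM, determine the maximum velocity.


Vmax = v * (Km + [S]) / [S]
Vmax = 93 * (39 + 63) / 63
Vmax = 150.5714 uM/s

150.5714 uM/s


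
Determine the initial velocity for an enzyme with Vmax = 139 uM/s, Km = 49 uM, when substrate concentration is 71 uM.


v = Vmax * [S] / (Km + [S])
v = 139 * 71 / (49 + 71)
v = 82.2417 uM/s

82.2417 uM/s


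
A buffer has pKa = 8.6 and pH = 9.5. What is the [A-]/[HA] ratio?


[A-]/[HA] = 10^(pH - pKa)
= 10^(9.5 - 8.6)
= 7.9433

7.9433


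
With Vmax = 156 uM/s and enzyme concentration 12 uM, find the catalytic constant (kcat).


kcat = Vmax / [E]t
kcat = 156 / 12
kcat = 13.0 s^-1

13.0 s^-1


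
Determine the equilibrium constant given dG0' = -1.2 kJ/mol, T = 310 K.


Keq = exp(-dG0 * 1000 / (R * T))
Keq = exp(-(-1.2) * 1000 / (8.314 * 310))
Keq = 1.593

1.593


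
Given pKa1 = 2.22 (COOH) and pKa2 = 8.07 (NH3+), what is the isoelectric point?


pI = (pKa1 + pKa2) / 2
pI = (2.22 + 8.07) / 2
pI = 5.145

5.145


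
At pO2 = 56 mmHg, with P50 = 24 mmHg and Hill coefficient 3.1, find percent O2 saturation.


Y = pO2^n / (P50^n + pO2^n)
Y = 56^3.1 / (24^3.1 + 56^3.1)
Y = 93.26%

93.26%


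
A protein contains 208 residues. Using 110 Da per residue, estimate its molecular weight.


MW = n_residues * 110 Da
MW = 208 * 110
MW = 22880 Da

22880 Da


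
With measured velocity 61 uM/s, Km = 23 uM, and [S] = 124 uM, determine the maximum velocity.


Vmax = v * (Km + [S]) / [S]
Vmax = 61 * (23 + 124) / 124
Vmax = 72.3145 uM/s

72.3145 uM/s


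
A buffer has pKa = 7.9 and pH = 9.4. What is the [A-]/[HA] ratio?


[A-]/[HA] = 10^(pH - pKa)
= 10^(9.4 - 7.9)
= 31.6228

31.6228


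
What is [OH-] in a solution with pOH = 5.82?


[OH-] = 10^(-pOH)
[OH-] = 10^(-5.82)
[OH-] = 1.514e-06 M

1.514e-06 M


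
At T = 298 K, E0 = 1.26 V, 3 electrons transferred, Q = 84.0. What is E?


E = E0 - (RT/nF) * ln(Q)
E = 1.26 - (8.314 * 298 / (3 * 96485)) * ln(84.0)
E = 1.2221 V

1.2221 V


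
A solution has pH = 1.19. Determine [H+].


[H+] = 10^(-pH)
[H+] = 10^(-1.19)
[H+] = 0.0646 M

0.0646 M


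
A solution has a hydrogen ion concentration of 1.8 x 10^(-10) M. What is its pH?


pH = -log10([H+])
pH = -log10(1.8 x 10^(-10))
pH = 9.7447

9.7447


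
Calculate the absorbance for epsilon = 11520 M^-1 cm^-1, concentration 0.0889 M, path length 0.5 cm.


A = epsilon * c * l
A = 11520 * 0.0889 * 0.5
A = 512.064

512.064


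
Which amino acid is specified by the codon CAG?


Standard genetic code lookup.
Codon CAG -> Gln

Gln


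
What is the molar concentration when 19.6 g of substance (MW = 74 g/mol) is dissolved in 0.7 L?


C = (mass / MW) / volume
C = (19.6 / 74) / 0.7
C = 0.3784 M

0.3784 M


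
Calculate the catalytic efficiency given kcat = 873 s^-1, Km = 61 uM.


Catalytic efficiency = kcat / Km
= 873 / 61
= 14.3115 uM^-1*s^-1

14.3115 uM^-1*s^-1


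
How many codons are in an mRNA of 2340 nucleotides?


codons = nucleotides / 3
codons = 2340 / 3 = 780

780


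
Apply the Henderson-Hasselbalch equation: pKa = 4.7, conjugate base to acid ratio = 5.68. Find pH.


pH = pKa + log10([A-]/[HA])
pH = 4.7 + log10(5.68)
pH = 5.4543

5.4543


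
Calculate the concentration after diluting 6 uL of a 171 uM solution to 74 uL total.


C2 = C1 * V1 / V2
C2 = 171 * 6 / 74
C2 = 13.8649 uM

13.8649 uM


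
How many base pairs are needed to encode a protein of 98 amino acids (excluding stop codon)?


Each amino acid = 1 codon = 3 bp
bp = 98 * 3 = 294 bp

294 bp


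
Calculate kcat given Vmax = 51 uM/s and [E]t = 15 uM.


kcat = Vmax / [E]t
kcat = 51 / 15
kcat = 3.4 s^-1

3.4 s^-1


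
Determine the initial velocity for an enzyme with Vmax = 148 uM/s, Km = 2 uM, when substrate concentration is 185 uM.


v = Vmax * [S] / (Km + [S])
v = 148 * 185 / (2 + 185)
v = 146.4171 uM/s

146.4171 uM/s


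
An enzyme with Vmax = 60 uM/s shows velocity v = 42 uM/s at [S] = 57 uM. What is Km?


Km = [S] * (Vmax - v) / v
Km = 57 * (60 - 42) / 42
Km = 24.4286 uM

24.4286 uM


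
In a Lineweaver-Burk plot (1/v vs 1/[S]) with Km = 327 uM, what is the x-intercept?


x-intercept = -1/Km
= -1/327
= -0.0031 1/uM

-0.0031 1/uM


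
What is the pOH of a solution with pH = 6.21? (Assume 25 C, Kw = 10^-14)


pOH = 14 - pH
pOH = 14 - 6.21
pOH = 7.79

7.79


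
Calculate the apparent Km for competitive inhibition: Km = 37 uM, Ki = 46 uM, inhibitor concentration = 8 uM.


Km_app = Km * (1 + [I]/Ki)
Km_app = 37 * (1 + 8/46)
Km_app = 43.4348 uM

43.4348 uM


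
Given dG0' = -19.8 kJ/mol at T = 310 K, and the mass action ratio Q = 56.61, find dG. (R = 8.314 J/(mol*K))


dG = dG0' + RT * ln(Q) / 1000
dG = -19.8 + 8.314 * 310 * ln(56.61) / 1000
dG = -9.3974 kJ/mol

-9.3974 kJ/mol


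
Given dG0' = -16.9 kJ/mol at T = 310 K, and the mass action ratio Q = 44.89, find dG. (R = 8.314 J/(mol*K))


dG = dG0' + RT * ln(Q) / 1000
dG = -16.9 + 8.314 * 310 * ln(44.89) / 1000
dG = -7.0952 kJ/mol

-7.0952 kJ/mol


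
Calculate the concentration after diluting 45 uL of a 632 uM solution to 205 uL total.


C2 = C1 * V1 / V2
C2 = 632 * 45 / 205
C2 = 138.7317 uM

138.7317 uM


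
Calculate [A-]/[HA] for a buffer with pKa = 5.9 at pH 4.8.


[A-]/[HA] = 10^(pH - pKa)
= 10^(4.8 - 5.9)
= 0.0794

0.0794


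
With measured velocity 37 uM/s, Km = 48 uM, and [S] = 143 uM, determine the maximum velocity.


Vmax = v * (Km + [S]) / [S]
Vmax = 37 * (48 + 143) / 143
Vmax = 49.4196 uM/s

49.4196 uM/s


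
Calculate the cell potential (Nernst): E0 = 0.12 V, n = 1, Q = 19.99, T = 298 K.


E = E0 - (RT/nF) * ln(Q)
E = 0.12 - (8.314 * 298 / (1 * 96485)) * ln(19.99)
E = 0.0431 V

0.0431 V


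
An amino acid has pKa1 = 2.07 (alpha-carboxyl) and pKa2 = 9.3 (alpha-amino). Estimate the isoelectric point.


pI = (pKa1 + pKa2) / 2
pI = (2.07 + 9.3) / 2
pI = 5.685

5.685


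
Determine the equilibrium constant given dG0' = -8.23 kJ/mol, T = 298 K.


Keq = exp(-dG0 * 1000 / (R * T))
Keq = exp(-(-8.23) * 1000 / (8.314 * 298))
Keq = 27.7102

27.7102


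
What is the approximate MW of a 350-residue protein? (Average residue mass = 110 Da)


MW = n_residues * 110 Da
MW = 350 * 110
MW = 38500 Da

38500 Da


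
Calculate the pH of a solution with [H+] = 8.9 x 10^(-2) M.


pH = -log10([H+])
pH = -log10(8.9 x 10^(-2))
pH = 1.0506

1.0506


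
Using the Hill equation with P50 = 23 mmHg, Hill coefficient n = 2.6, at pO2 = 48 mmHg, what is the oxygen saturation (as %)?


Y = pO2^n / (P50^n + pO2^n)
Y = 48^2.6 / (23^2.6 + 48^2.6)
Y = 87.13%

87.13%


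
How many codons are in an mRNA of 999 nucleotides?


codons = nucleotides / 3
codons = 999 / 3 = 333

333


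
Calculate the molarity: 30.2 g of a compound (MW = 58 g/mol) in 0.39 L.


C = (mass / MW) / volume
C = (30.2 / 58) / 0.39
C = 1.3351 M

1.3351 M


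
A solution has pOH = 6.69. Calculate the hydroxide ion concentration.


[OH-] = 10^(-pOH)
[OH-] = 10^(-6.69)
[OH-] = 2.042e-07 M

2.042e-07 M


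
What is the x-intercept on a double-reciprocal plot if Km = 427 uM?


x-intercept = -1/Km
= -1/427
= -0.0023 1/uM

-0.0023 1/uM


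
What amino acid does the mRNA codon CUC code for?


Standard genetic code lookup.
Codon CUC -> Leu

Leu


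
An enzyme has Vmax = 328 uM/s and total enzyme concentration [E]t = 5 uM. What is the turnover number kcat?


kcat = Vmax / [E]t
kcat = 328 / 5
kcat = 65.6 s^-1

65.6 s^-1


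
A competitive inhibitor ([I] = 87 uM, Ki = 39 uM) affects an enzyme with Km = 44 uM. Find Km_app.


Km_app = Km * (1 + [I]/Ki)
Km_app = 44 * (1 + 87/39)
Km_app = 142.1538 uM

142.1538 uM


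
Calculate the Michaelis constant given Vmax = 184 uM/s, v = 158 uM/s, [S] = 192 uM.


Km = [S] * (Vmax - v) / v
Km = 192 * (184 - 158) / 158
Km = 31.5949 uM

31.5949 uM


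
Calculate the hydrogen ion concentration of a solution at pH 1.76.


[H+] = 10^(-pH)
[H+] = 10^(-1.76)
[H+] = 0.0174 M

0.0174 M


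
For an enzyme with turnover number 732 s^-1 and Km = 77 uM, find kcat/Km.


Catalytic efficiency = kcat / Km
= 732 / 77
= 9.5065 uM^-1*s^-1

9.5065 uM^-1*s^-1


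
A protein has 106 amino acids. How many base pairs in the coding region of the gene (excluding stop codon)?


Each amino acid = 1 codon = 3 bp
bp = 106 * 3 = 318 bp

318 bp


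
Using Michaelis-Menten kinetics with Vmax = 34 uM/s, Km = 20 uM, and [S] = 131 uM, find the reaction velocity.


v = Vmax * [S] / (Km + [S])
v = 34 * 131 / (20 + 131)
v = 29.4967 uM/s

29.4967 uM/s


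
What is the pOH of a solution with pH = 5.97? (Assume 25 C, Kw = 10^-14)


pOH = 14 - pH
pOH = 14 - 5.97
pOH = 8.03

8.03


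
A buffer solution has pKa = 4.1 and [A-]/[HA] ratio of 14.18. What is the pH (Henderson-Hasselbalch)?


pH = pKa + log10([A-]/[HA])
pH = 4.1 + log10(14.18)
pH = 5.2517

5.2517


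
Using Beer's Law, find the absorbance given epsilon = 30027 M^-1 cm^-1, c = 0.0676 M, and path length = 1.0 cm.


A = epsilon * c * l
A = 30027 * 0.0676 * 1.0
A = 2029.8252

2029.8252


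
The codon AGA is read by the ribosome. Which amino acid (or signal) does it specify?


Standard genetic code lookup.
Codon AGA -> Arg

Arg


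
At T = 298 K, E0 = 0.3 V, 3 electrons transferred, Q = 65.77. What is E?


E = E0 - (RT/nF) * ln(Q)
E = 0.3 - (8.314 * 298 / (3 * 96485)) * ln(65.77)
E = 0.2642 V

0.2642 V


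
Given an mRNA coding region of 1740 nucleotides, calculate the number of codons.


codons = nucleotides / 3
codons = 1740 / 3 = 580

580


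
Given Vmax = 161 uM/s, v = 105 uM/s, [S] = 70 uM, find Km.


Km = [S] * (Vmax - v) / v
Km = 70 * (161 - 105) / 105
Km = 37.3333 uM

37.3333 uM


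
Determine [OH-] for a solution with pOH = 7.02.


[OH-] = 10^(-pOH)
[OH-] = 10^(-7.02)
[OH-] = 9.550e-08 M

9.550e-08 M


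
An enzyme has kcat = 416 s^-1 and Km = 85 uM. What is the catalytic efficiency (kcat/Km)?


Catalytic efficiency = kcat / Km
= 416 / 85
= 4.8941 uM^-1*s^-1

4.8941 uM^-1*s^-1


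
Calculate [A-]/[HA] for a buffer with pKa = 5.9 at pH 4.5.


[A-]/[HA] = 10^(pH - pKa)
= 10^(4.5 - 5.9)
= 0.0398

0.0398


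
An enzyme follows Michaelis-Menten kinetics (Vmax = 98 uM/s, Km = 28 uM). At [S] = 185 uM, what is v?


v = Vmax * [S] / (Km + [S])
v = 98 * 185 / (28 + 185)
v = 85.1174 uM/s

85.1174 uM/s


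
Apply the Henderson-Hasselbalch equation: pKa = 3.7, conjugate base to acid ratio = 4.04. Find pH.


pH = pKa + log10([A-]/[HA])
pH = 3.7 + log10(4.04)
pH = 4.3064

4.3064


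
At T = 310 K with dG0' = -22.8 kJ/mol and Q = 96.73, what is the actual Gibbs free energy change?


dG = dG0' + RT * ln(Q) / 1000
dG = -22.8 + 8.314 * 310 * ln(96.73) / 1000
dG = -11.0166 kJ/mol

-11.0166 kJ/mol


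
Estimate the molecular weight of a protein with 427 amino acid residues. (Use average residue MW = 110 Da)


MW = n_residues * 110 Da
MW = 427 * 110
MW = 46970 Da

46970 Da


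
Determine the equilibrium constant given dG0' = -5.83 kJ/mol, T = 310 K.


Keq = exp(-dG0 * 1000 / (R * T))
Keq = exp(-(-5.83) * 1000 / (8.314 * 310))
Keq = 9.6025

9.6025


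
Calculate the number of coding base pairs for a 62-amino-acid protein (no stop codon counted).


Each amino acid = 1 codon = 3 bp
bp = 62 * 3 = 186 bp

186 bp


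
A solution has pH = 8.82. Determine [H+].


[H+] = 10^(-pH)
[H+] = 10^(-8.82)
[H+] = 1.514e-09 M

1.514e-09 M


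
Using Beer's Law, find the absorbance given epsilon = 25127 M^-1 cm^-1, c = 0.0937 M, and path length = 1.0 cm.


A = epsilon * c * l
A = 25127 * 0.0937 * 1.0
A = 2354.3999

2354.3999


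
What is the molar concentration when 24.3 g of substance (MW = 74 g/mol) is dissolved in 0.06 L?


C = (mass / MW) / volume
C = (24.3 / 74) / 0.06
C = 5.473 M

5.473 M


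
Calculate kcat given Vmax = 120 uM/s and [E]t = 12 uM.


kcat = Vmax / [E]t
kcat = 120 / 12
kcat = 10.0 s^-1

10.0 s^-1


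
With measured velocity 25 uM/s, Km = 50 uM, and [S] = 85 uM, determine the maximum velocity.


Vmax = v * (Km + [S]) / [S]
Vmax = 25 * (50 + 85) / 85
Vmax = 39.7059 uM/s

39.7059 uM/s


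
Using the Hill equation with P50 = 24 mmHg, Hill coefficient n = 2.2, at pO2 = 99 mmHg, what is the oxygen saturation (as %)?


Y = pO2^n / (P50^n + pO2^n)
Y = 99^2.2 / (24^2.2 + 99^2.2)
Y = 95.76%

95.76%


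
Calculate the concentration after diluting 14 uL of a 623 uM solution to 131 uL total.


C2 = C1 * V1 / V2
C2 = 623 * 14 / 131
C2 = 66.5802 uM

66.5802 uM


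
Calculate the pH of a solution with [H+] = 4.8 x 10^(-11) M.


pH = -log10([H+])
pH = -log10(4.8 x 10^(-11))
pH = 10.3188

10.3188


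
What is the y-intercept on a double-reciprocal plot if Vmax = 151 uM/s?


y-intercept = 1/Vmax
= 1/151
= 0.0066 s/uM

0.0066 s/uM


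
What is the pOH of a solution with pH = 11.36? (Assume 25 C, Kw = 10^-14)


pOH = 14 - pH
pOH = 14 - 11.36
pOH = 2.64

2.64


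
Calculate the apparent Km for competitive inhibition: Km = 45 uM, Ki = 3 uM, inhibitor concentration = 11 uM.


Km_app = Km * (1 + [I]/Ki)
Km_app = 45 * (1 + 11/3)
Km_app = 210.0 uM

210.0 uM


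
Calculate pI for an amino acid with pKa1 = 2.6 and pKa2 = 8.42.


pI = (pKa1 + pKa2) / 2
pI = (2.6 + 8.42) / 2
pI = 5.51

5.51


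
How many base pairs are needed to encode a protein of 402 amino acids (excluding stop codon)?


Each amino acid = 1 codon = 3 bp
bp = 402 * 3 = 1206 bp

1206 bp


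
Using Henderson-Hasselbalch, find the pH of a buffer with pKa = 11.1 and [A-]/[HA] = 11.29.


pH = pKa + log10([A-]/[HA])
pH = 11.1 + log10(11.29)
pH = 12.1527

12.1527


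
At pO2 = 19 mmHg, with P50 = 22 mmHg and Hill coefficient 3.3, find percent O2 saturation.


Y = pO2^n / (P50^n + pO2^n)
Y = 19^3.3 / (22^3.3 + 19^3.3)
Y = 38.14%

38.14%


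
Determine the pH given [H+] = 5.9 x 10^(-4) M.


pH = -log10([H+])
pH = -log10(5.9 x 10^(-4))
pH = 3.2291

3.2291


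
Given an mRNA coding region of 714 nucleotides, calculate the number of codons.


codons = nucleotides / 3
codons = 714 / 3 = 238

238


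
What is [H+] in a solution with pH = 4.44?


[H+] = 10^(-pH)
[H+] = 10^(-4.44)
[H+] = 3.631e-05 M

3.631e-05 M


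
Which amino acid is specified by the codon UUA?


Standard genetic code lookup.
Codon UUA -> Leu

Leu


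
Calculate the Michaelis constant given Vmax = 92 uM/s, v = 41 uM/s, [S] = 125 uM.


Km = [S] * (Vmax - v) / v
Km = 125 * (92 - 41) / 41
Km = 155.4878 uM

155.4878 uM


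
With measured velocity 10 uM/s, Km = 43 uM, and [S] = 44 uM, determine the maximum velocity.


Vmax = v * (Km + [S]) / [S]
Vmax = 10 * (43 + 44) / 44
Vmax = 19.7727 uM/s

19.7727 uM/s


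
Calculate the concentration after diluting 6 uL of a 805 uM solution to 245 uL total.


C2 = C1 * V1 / V2
C2 = 805 * 6 / 245
C2 = 19.7143 uM

19.7143 uM


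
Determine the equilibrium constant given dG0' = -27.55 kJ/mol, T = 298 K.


Keq = exp(-dG0 * 1000 / (R * T))
Keq = exp(-(-27.55) * 1000 / (8.314 * 298))
Keq = 67491.5423

67491.5423


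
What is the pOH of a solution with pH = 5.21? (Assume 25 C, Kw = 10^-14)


pOH = 14 - pH
pOH = 14 - 5.21
pOH = 8.79

8.79


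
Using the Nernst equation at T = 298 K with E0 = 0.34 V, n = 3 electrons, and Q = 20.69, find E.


E = E0 - (RT/nF) * ln(Q)
E = 0.34 - (8.314 * 298 / (3 * 96485)) * ln(20.69)
E = 0.3141 V

0.3141 V


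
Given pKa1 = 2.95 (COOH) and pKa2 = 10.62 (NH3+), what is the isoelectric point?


pI = (pKa1 + pKa2) / 2
pI = (2.95 + 10.62) / 2
pI = 6.785

6.785


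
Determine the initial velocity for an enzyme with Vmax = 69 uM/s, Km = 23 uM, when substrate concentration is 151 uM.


v = Vmax * [S] / (Km + [S])
v = 69 * 151 / (23 + 151)
v = 59.8793 uM/s

59.8793 uM/s


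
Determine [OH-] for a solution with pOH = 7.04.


[OH-] = 10^(-pOH)
[OH-] = 10^(-7.04)
[OH-] = 9.120e-08 M

9.120e-08 M


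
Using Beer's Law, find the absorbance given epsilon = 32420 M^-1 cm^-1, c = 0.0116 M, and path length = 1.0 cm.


A = epsilon * c * l
A = 32420 * 0.0116 * 1.0
A = 376.072

376.072


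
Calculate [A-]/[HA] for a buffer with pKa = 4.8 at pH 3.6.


[A-]/[HA] = 10^(pH - pKa)
= 10^(3.6 - 4.8)
= 0.0631

0.0631


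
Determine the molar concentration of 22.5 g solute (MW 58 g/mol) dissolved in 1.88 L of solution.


C = (mass / MW) / volume
C = (22.5 / 58) / 1.88
C = 0.2063 M

0.2063 M


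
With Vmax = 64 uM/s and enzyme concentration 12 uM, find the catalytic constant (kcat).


kcat = Vmax / [E]t
kcat = 64 / 12
kcat = 5.3333 s^-1

5.3333 s^-1


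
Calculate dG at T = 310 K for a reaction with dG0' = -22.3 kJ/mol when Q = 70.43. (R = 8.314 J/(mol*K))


dG = dG0' + RT * ln(Q) / 1000
dG = -22.3 + 8.314 * 310 * ln(70.43) / 1000
dG = -11.3344 kJ/mol

-11.3344 kJ/mol


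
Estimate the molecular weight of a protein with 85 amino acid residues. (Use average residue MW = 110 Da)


MW = n_residues * 110 Da
MW = 85 * 110
MW = 9350 Da

9350 Da


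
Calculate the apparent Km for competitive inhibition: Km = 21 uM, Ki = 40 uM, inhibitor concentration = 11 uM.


Km_app = Km * (1 + [I]/Ki)
Km_app = 21 * (1 + 11/40)
Km_app = 26.775 uM

26.775 uM


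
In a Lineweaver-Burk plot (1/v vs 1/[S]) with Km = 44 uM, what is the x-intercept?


x-intercept = -1/Km
= -1/44
= -0.0227 1/uM

-0.0227 1/uM


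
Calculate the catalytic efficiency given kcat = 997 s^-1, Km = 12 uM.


Catalytic efficiency = kcat / Km
= 997 / 12
= 83.0833 uM^-1*s^-1

83.0833 uM^-1*s^-1


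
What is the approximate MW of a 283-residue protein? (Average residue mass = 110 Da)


MW = n_residues * 110 Da
MW = 283 * 110
MW = 31130 Da

31130 Da


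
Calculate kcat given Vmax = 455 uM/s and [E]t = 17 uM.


kcat = Vmax / [E]t
kcat = 455 / 17
kcat = 26.7647 s^-1

26.7647 s^-1


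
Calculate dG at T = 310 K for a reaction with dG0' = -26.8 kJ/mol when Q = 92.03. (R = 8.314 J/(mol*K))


dG = dG0' + RT * ln(Q) / 1000
dG = -26.8 + 8.314 * 310 * ln(92.03) / 1000
dG = -15.145 kJ/mol

-15.145 kJ/mol


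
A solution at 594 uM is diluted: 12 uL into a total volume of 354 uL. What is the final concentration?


C2 = C1 * V1 / V2
C2 = 594 * 12 / 354
C2 = 20.1356 uM

20.1356 uM


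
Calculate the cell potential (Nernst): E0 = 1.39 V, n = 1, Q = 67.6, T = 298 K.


E = E0 - (RT/nF) * ln(Q)
E = 1.39 - (8.314 * 298 / (1 * 96485)) * ln(67.6)
E = 1.2818 V

1.2818 V


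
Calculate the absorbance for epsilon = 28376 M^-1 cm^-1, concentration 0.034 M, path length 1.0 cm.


A = epsilon * c * l
A = 28376 * 0.034 * 1.0
A = 964.784

964.784


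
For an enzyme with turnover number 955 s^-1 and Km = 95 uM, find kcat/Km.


Catalytic efficiency = kcat / Km
= 955 / 95
= 10.0526 uM^-1*s^-1

10.0526 uM^-1*s^-1


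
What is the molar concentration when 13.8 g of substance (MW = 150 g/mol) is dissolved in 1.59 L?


C = (mass / MW) / volume
C = (13.8 / 150) / 1.59
C = 0.0579 M

0.0579 M


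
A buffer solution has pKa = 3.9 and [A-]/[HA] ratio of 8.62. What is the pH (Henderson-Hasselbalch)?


pH = pKa + log10([A-]/[HA])
pH = 3.9 + log10(8.62)
pH = 4.8355

4.8355


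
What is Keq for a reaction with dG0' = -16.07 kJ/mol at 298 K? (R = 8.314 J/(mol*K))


Keq = exp(-dG0 * 1000 / (R * T))
Keq = exp(-(-16.07) * 1000 / (8.314 * 298))
Keq = 656.0184

656.0184


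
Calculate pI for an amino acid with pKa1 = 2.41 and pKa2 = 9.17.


pI = (pKa1 + pKa2) / 2
pI = (2.41 + 9.17) / 2
pI = 5.79

5.79


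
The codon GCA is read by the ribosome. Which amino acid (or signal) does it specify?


Standard genetic code lookup.
Codon GCA -> Ala

Ala


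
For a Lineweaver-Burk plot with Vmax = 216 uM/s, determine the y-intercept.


y-intercept = 1/Vmax
= 1/216
= 0.0046 s/uM

0.0046 s/uM


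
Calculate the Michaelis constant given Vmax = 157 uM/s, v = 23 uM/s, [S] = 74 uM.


Km = [S] * (Vmax - v) / v
Km = 74 * (157 - 23) / 23
Km = 431.1304 uM

431.1304 uM


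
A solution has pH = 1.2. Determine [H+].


[H+] = 10^(-pH)
[H+] = 10^(-1.2)
[H+] = 0.0631 M

0.0631 M


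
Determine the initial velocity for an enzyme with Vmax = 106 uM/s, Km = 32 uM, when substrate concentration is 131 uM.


v = Vmax * [S] / (Km + [S])
v = 106 * 131 / (32 + 131)
v = 85.1902 uM/s

85.1902 uM/s


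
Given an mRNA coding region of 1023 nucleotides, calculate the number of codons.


codons = nucleotides / 3
codons = 1023 / 3 = 341

341


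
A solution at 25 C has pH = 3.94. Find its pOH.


pOH = 14 - pH
pOH = 14 - 3.94
pOH = 10.06

10.06


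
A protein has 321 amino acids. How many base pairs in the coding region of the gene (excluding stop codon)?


Each amino acid = 1 codon = 3 bp
bp = 321 * 3 = 963 bp

963 bp


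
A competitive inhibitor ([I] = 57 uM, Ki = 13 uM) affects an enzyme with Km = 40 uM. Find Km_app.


Km_app = Km * (1 + [I]/Ki)
Km_app = 40 * (1 + 57/13)
Km_app = 215.3846 uM

215.3846 uM


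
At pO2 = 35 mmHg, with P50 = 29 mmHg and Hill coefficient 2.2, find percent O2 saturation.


Y = pO2^n / (P50^n + pO2^n)
Y = 35^2.2 / (29^2.2 + 35^2.2)
Y = 60.2%

60.2%


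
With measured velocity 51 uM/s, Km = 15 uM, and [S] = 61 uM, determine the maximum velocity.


Vmax = v * (Km + [S]) / [S]
Vmax = 51 * (15 + 61) / 61
Vmax = 63.541 uM/s

63.541 uM/s


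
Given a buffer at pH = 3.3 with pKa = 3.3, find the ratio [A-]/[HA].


[A-]/[HA] = 10^(pH - pKa)
= 10^(3.3 - 3.3)
= 1.0

1.0


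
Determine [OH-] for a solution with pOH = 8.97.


[OH-] = 10^(-pOH)
[OH-] = 10^(-8.97)
[OH-] = 1.072e-09 M

1.072e-09 M


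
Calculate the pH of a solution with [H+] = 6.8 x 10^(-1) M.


pH = -log10([H+])
pH = -log10(6.8 x 10^(-1))
pH = 0.1675

0.1675


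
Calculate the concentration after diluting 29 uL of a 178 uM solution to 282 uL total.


C2 = C1 * V1 / V2
C2 = 178 * 29 / 282
C2 = 18.305 uM

18.305 uM


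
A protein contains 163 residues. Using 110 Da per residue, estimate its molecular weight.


MW = n_residues * 110 Da
MW = 163 * 110
MW = 17930 Da

17930 Da


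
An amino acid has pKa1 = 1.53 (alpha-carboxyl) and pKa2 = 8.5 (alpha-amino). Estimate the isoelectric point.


pI = (pKa1 + pKa2) / 2
pI = (1.53 + 8.5) / 2
pI = 5.015

5.015


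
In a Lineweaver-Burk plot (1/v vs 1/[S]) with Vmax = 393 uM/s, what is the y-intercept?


y-intercept = 1/Vmax
= 1/393
= 0.0025 s/uM

0.0025 s/uM


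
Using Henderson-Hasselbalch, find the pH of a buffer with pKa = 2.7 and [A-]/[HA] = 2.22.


pH = pKa + log10([A-]/[HA])
pH = 2.7 + log10(2.22)
pH = 3.0464

3.0464
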